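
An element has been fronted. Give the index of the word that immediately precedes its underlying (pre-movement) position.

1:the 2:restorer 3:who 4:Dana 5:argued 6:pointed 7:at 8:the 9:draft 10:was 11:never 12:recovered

The displaced element is "the restorer" (word 2).
It is linked across 1 clause boundary (Ø).
It functions as the subject of "pointed", so the gap sits immediately after word 5 ("argued").
Base order: Dana argued that the restorer pointed at the draft.

5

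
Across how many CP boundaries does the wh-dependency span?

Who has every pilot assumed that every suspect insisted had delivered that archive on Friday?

"who" is extracted from the subject of "delivered".
Boundaries crossed, outermost first: [that], [Ø] — 2 in total.

2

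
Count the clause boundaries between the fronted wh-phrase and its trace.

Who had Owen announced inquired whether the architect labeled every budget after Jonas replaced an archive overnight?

1

"who" is extracted from the subject of "inquired".
Boundaries crossed, outermost first: [Ø] — 1 in total.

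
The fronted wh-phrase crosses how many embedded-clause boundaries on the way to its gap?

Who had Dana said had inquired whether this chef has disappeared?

1

"who" is extracted from the subject of "inquired".
Boundaries crossed, outermost first: [Ø] — 1 in total.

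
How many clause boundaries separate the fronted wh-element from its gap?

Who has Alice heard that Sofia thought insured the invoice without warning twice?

2

"who" is extracted from the subject of "insured".
Boundaries crossed, outermost first: [that], [Ø] — 2 in total.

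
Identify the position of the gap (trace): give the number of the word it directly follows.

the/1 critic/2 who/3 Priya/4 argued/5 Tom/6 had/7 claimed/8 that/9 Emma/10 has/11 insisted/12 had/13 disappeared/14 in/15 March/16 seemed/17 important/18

The displaced element is "the critic" (word 2).
It is linked across 3 clause boundaries (Ø → that → Ø).
It functions as the subject of "disappeared", so the gap sits immediately after word 12 ("insisted").
Base order: Priya argued Tom had claimed that Emma has insisted that the critic had disappeared in March.

12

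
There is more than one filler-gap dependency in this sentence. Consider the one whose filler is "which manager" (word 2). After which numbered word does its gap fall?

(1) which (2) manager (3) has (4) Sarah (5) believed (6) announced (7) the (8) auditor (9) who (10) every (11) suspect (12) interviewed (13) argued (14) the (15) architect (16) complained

The displaced element is "which manager" (word 2).
It is linked across 1 clause boundary (Ø).
It functions as the subject of "announced", so the gap sits immediately after word 5 ("believed").
Base order: Sarah has believed that which manager announced the auditor who every suspect interviewed argued the architect complained.

5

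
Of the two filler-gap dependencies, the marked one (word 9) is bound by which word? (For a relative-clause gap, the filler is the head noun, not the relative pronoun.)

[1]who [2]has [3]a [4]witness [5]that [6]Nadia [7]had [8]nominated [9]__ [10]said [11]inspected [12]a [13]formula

4

The marked gap is inside the relative clause, the direct object of "nominated".
Its filler is the head noun "witness" (via "that"), at word 4.
(The other dependency links word 1 to a gap after word 10.)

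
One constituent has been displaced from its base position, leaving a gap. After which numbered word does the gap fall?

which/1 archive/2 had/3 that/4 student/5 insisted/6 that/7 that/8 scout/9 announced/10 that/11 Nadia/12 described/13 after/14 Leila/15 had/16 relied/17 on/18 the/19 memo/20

13

The displaced element is "which archive" (word 2).
It is linked across 2 clause boundaries (that → that).
It functions as the direct object of "described", so the gap sits immediately after word 13 ("described").
Base order: That student had insisted that that scout announced that Nadia described which archive after Leila had relied on the memo.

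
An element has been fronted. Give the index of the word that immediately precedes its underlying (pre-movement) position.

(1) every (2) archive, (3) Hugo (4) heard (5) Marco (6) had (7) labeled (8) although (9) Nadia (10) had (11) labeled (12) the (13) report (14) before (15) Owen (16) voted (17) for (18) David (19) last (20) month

7

The displaced element is "every archive" (word 2).
It is linked across 1 clause boundary (Ø).
It functions as the direct object of "labeled", so the gap sits immediately after word 7 ("labeled").
Base order: Hugo heard Marco had labeled every archive although Nadia had labeled the report before Owen voted for David last month.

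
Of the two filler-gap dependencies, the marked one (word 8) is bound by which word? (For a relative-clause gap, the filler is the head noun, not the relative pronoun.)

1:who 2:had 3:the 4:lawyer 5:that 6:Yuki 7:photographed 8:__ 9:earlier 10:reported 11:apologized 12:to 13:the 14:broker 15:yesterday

The marked gap is inside the relative clause, the direct object of "photographed".
Its filler is the head noun "lawyer" (via "that"), at word 4.
(The other dependency links word 1 to a gap after word 10.)

4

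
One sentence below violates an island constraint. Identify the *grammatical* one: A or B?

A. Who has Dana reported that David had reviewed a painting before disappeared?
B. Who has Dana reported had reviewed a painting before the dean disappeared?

B

In A, the wh-phrase is extracted from inside an adjunct island (introduced by "before"), which blocks movement.
In B, the extraction path crosses only that-complement boundaries, which are transparent.
So B is grammatical.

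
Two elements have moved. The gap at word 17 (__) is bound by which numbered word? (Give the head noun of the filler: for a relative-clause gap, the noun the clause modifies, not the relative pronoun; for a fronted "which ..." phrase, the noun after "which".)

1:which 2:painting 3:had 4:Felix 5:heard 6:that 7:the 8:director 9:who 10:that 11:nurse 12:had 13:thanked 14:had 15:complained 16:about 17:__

The marked gap is the object of the preposition "about" of "complained".
Its filler is the fronted wh-phrase "which painting", at word 2.
(The other dependency links word 8 to a gap after word 13.)

2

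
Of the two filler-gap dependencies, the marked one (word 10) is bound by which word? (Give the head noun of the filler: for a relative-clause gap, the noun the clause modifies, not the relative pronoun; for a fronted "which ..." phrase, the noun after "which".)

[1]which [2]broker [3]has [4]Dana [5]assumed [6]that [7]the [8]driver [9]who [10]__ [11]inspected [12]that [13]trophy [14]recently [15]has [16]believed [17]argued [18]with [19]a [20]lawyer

The marked gap is inside the relative clause, the subject of "inspected".
Its filler is the head noun "driver" (via "who"), at word 8.
(The other dependency links word 2 to a gap after word 16.)

8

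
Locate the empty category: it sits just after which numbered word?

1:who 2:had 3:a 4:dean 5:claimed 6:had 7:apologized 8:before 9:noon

The displaced element is "who" (word 1).
It is linked across 1 clause boundary (Ø).
It functions as the subject of "apologized", so the gap sits immediately after word 5 ("claimed").
Base order: A dean had claimed who had apologized before noon.

5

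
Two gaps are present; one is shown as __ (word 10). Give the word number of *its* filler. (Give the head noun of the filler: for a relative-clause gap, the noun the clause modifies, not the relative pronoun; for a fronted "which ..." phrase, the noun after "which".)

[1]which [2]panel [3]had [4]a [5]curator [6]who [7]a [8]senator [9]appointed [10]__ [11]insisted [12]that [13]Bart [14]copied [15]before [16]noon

5

The marked gap is inside the relative clause, the direct object of "appointed".
Its filler is the head noun "curator" (via "who"), at word 5.
(The other dependency links word 2 to a gap after word 14.)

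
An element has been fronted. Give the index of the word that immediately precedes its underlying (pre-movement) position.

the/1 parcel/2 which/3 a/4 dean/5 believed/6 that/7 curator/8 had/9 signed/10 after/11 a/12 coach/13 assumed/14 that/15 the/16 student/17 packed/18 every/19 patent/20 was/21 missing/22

10

The displaced element is "the parcel" (word 2).
It is linked across 1 clause boundary (Ø).
It functions as the direct object of "signed", so the gap sits immediately after word 10 ("signed").
Base order: A dean believed that curator had signed the parcel after a coach assumed that the student packed every patent.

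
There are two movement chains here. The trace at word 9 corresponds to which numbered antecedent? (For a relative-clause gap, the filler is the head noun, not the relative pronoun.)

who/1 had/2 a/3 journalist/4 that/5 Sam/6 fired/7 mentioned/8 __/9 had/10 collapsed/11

The marked gap is the subject of "collapsed".
Its filler is the fronted wh-phrase "who", at word 1.
(The other dependency links word 4 to a gap after word 7.)

1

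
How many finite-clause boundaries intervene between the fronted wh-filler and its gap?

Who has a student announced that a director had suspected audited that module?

2

"who" is extracted from the subject of "audited".
Boundaries crossed, outermost first: [that], [Ø] — 2 in total.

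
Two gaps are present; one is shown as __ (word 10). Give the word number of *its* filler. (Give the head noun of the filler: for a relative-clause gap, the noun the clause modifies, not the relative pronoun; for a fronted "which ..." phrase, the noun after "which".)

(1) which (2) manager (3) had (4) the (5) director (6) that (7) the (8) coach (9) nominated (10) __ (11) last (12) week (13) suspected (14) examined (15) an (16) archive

The marked gap is inside the relative clause, the direct object of "nominated".
Its filler is the head noun "director" (via "that"), at word 5.
(The other dependency links word 2 to a gap after word 13.)

5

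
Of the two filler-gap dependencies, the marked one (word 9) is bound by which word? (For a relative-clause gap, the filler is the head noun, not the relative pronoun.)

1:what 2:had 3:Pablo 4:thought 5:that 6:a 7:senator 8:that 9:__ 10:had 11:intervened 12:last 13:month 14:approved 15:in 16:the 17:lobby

7

The marked gap is inside the relative clause, the subject of "intervened".
Its filler is the head noun "senator" (via "that"), at word 7.
(The other dependency links word 1 to a gap after word 14.)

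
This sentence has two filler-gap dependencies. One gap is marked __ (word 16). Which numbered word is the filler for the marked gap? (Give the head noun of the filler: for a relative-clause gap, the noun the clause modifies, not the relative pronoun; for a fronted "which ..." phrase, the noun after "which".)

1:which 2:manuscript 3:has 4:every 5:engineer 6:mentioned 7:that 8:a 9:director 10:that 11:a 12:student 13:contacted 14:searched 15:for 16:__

The marked gap is the object of the preposition "for" of "searched".
Its filler is the fronted wh-phrase "which manuscript", at word 2.
(The other dependency links word 9 to a gap after word 13.)

2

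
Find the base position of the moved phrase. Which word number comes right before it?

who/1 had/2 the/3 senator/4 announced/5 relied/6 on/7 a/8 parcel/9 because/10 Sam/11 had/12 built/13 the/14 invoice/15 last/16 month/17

The displaced element is "who" (word 1).
It is linked across 1 clause boundary (Ø).
It functions as the subject of "relied", so the gap sits immediately after word 5 ("announced").
Base order: The senator had announced that who relied on a parcel because Sam had built the invoice last month.

5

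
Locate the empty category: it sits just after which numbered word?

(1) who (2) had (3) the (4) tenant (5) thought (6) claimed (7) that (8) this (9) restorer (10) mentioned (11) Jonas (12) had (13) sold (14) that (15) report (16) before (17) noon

5

The displaced element is "who" (word 1).
It is linked across 1 clause boundary (Ø).
It functions as the subject of "claimed", so the gap sits immediately after word 5 ("thought").
Base order: The tenant had thought who claimed that this restorer mentioned Jonas had sold that report before noon.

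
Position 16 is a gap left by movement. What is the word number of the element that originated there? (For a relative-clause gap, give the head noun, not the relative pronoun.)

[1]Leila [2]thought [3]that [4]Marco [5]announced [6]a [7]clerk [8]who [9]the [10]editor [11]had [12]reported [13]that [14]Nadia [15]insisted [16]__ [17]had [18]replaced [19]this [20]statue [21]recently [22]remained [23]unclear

7

The gap at 16 is the subject of "replaced", inside a relative clause.
The relative pronoun is "who" (word 8); it is bound by the head noun immediately before it.
Its filler is the head noun "clerk", at word 7.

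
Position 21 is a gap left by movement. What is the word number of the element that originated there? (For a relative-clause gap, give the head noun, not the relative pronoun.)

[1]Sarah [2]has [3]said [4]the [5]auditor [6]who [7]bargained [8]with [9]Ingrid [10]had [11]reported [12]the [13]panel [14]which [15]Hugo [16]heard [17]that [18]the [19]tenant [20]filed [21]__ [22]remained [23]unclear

13

The gap at 21 is the object of "filed", inside a relative clause.
The relative pronoun is "which" (word 14); it is bound by the head noun immediately before it.
Its filler is the head noun "panel", at word 13.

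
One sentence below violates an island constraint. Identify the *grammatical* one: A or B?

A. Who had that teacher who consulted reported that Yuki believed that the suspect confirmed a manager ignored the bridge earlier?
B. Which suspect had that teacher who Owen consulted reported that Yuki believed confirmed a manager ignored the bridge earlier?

In A, the wh-phrase is extracted from inside a complex-NP island (relative clause) (introduced by "who"), which blocks movement.
In B, the extraction path crosses only that-complement boundaries, which are transparent.
So B is grammatical.

B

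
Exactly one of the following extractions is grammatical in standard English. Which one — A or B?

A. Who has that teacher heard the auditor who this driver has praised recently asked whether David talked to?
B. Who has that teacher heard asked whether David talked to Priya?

B

In A, the wh-phrase is extracted from inside a wh-island (introduced by "whether"), which blocks movement.
In B, the extraction path crosses only that-complement boundaries, which are transparent.
So B is grammatical.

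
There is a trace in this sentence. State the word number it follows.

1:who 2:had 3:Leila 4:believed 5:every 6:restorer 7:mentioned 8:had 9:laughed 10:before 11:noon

The displaced element is "who" (word 1).
It is linked across 2 clause boundaries (Ø → Ø).
It functions as the subject of "laughed", so the gap sits immediately after word 7 ("mentioned").
Base order: Leila had believed every restorer mentioned that who had laughed before noon.

7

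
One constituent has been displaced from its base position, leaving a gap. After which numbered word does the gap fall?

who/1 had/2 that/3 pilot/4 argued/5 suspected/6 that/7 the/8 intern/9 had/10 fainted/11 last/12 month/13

5

The displaced element is "who" (word 1).
It is linked across 1 clause boundary (Ø).
It functions as the subject of "suspected", so the gap sits immediately after word 5 ("argued").
Base order: That pilot had argued that who suspected that the intern had fainted last month.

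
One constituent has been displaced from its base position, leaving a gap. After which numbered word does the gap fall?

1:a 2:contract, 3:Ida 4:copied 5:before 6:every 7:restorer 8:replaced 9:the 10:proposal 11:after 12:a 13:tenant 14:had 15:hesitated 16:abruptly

The displaced element is "a contract" (word 2).
It functions as the direct object of "copied", so the gap sits immediately after word 4 ("copied").
Base order: Ida copied a contract before every restorer replaced the proposal after a tenant had hesitated abruptly.

4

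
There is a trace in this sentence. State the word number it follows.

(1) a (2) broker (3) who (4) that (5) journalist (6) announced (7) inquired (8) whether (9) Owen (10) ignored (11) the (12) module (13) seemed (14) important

The displaced element is "a broker" (word 2).
It is linked across 1 clause boundary (Ø).
It functions as the subject of "inquired", so the gap sits immediately after word 6 ("announced").
Base order: That journalist announced that a broker inquired whether Owen ignored the module.

6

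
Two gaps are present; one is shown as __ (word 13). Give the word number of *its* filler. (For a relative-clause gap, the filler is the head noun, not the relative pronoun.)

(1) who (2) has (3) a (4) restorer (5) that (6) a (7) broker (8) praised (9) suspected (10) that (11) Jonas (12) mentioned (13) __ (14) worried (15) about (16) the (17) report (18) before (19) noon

1

The marked gap is the subject of "worried".
Its filler is the fronted wh-phrase "who", at word 1.
(The other dependency links word 4 to a gap after word 8.)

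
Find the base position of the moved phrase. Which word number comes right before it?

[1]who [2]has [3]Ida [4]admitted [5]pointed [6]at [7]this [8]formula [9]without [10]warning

4

The displaced element is "who" (word 1).
It is linked across 1 clause boundary (Ø).
It functions as the subject of "pointed", so the gap sits immediately after word 4 ("admitted").
Base order: Ida has admitted that who pointed at this formula without warning.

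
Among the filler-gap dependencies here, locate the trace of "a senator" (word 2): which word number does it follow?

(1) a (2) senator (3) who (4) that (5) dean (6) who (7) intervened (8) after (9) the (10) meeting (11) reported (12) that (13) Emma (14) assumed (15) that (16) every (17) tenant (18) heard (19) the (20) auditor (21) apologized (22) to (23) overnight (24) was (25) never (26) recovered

The displaced element is "a senator" (word 2).
It is linked across 3 clause boundaries (that → that → Ø).
It functions as the object of the preposition "to" of "apologized", so the gap sits immediately after word 22 ("to").
Base order: That dean who intervened after the meeting reported that Emma assumed that every tenant heard the auditor apologized to a senator overnight.

22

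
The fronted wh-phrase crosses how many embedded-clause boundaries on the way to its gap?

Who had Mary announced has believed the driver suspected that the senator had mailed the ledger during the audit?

1

"who" is extracted from the subject of "believed".
Boundaries crossed, outermost first: [Ø] — 1 in total.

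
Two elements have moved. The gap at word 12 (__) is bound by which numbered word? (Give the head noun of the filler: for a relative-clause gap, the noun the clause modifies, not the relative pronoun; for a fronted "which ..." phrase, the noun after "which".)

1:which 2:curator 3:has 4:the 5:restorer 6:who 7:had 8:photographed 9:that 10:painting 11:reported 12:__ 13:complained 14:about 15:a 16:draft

The marked gap is the subject of "complained".
Its filler is the fronted wh-phrase "which curator", at word 2.
(The other dependency links word 5 to a gap after word 6.)

2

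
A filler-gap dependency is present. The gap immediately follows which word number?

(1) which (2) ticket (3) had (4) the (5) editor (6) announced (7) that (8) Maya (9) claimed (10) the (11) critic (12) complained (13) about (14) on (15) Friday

13

The displaced element is "which ticket" (word 2).
It is linked across 2 clause boundaries (that → Ø).
It functions as the object of the preposition "about" of "complained", so the gap sits immediately after word 13 ("about").
Base order: The editor had announced that Maya claimed the critic complained about which ticket on Friday.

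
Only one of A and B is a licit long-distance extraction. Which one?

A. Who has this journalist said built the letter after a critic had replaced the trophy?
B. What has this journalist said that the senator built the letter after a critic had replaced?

In B, the wh-phrase is extracted from inside an adjunct island (introduced by "after"), which blocks movement.
In A, the extraction path crosses only that-complement boundaries, which are transparent.
So A is grammatical.

A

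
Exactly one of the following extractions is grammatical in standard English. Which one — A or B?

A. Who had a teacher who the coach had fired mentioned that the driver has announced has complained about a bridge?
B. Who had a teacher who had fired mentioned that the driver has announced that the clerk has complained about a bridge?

A

In B, the wh-phrase is extracted from inside a complex-NP island (relative clause) (introduced by "who"), which blocks movement.
In A, the extraction path crosses only that-complement boundaries, which are transparent.
So A is grammatical.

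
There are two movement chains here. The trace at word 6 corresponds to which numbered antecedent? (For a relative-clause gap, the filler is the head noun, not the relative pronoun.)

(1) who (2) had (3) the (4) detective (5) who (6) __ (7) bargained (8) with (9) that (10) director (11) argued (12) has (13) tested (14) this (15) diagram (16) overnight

4

The marked gap is inside the relative clause, the subject of "bargained".
Its filler is the head noun "detective" (via "who"), at word 4.
(The other dependency links word 1 to a gap after word 11.)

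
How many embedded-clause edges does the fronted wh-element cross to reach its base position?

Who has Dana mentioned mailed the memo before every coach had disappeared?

"who" is extracted from the subject of "mailed".
Boundaries crossed, outermost first: [Ø] — 1 in total.

1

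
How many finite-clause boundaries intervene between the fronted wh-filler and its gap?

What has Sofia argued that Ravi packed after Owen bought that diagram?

"what" is extracted from the object of "packed".
Boundaries crossed, outermost first: [that] — 1 in total.

1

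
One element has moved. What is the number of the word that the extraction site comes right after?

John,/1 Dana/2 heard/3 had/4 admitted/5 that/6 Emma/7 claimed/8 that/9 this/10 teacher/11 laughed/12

3

The displaced element is "John" (word 1).
It is linked across 1 clause boundary (Ø).
It functions as the subject of "admitted", so the gap sits immediately after word 3 ("heard").
Base order: Dana heard that John had admitted that Emma claimed that this teacher laughed.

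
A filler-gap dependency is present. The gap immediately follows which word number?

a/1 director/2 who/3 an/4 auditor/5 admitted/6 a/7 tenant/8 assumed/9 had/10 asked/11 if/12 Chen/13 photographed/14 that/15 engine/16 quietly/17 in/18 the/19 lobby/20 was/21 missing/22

The displaced element is "a director" (word 2).
It is linked across 2 clause boundaries (Ø → Ø).
It functions as the subject of "asked", so the gap sits immediately after word 9 ("assumed").
Base order: An auditor admitted a tenant assumed that a director had asked if Chen photographed that engine quietly in the lobby.

9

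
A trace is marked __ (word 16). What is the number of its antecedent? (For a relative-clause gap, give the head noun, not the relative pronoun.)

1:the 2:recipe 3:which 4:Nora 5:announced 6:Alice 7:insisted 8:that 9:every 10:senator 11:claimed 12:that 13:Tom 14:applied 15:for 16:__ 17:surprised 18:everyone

The gap at 16 is the prepositional object of "applied", inside a relative clause.
The relative pronoun is "which" (word 3); it is bound by the head noun immediately before it.
Its filler is the head noun "recipe", at word 2.

2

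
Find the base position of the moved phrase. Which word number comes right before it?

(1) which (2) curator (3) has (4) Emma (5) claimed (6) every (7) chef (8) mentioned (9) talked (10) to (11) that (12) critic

The displaced element is "which curator" (word 2).
It is linked across 2 clause boundaries (Ø → Ø).
It functions as the subject of "talked", so the gap sits immediately after word 8 ("mentioned").
Base order: Emma has claimed every chef mentioned that which curator talked to that critic.

8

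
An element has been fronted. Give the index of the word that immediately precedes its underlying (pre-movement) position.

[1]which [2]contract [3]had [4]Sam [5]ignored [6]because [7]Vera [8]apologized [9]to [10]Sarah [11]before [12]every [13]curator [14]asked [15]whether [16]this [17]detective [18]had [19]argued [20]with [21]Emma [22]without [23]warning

The displaced element is "which contract" (word 2).
It functions as the direct object of "ignored", so the gap sits immediately after word 5 ("ignored").
Base order: Sam had ignored which contract because Vera apologized to Sarah before every curator asked whether this detective had argued with Emma without warning.

5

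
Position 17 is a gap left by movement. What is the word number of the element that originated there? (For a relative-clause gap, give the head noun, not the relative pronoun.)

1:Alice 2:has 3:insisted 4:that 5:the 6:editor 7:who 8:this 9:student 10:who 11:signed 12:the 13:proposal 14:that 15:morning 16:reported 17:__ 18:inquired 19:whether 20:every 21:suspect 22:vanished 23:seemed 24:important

The gap at 17 is the subject of "inquired", inside a relative clause.
The relative pronoun is "who" (word 7); it is bound by the head noun immediately before it.
Its filler is the head noun "editor", at word 6.

6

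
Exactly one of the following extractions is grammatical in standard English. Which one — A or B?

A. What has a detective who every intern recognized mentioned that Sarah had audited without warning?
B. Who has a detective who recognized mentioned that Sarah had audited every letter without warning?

In B, the wh-phrase is extracted from inside a complex-NP island (relative clause) (introduced by "who"), which blocks movement.
In A, the extraction path crosses only that-complement boundaries, which are transparent.
So A is grammatical.

A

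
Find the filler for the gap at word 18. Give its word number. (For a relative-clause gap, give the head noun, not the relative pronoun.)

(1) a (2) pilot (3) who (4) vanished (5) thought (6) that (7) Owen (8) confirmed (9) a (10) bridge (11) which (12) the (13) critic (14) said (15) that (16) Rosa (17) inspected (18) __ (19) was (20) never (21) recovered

The gap at 18 is the object of "inspected", inside a relative clause.
The relative pronoun is "which" (word 11); it is bound by the head noun immediately before it.
Its filler is the head noun "bridge", at word 10.

10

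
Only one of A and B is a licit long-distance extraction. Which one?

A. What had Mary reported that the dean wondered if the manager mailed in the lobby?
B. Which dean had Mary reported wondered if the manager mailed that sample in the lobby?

B

In A, the wh-phrase is extracted from inside a wh-island (introduced by "if"), which blocks movement.
In B, the extraction path crosses only that-complement boundaries, which are transparent.
So B is grammatical.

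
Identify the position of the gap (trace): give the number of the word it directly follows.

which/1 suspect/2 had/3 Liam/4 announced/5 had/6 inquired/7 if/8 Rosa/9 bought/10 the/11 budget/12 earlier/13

5

The displaced element is "which suspect" (word 2).
It is linked across 1 clause boundary (Ø).
It functions as the subject of "inquired", so the gap sits immediately after word 5 ("announced").
Base order: Liam had announced that which suspect had inquired if Rosa bought the budget earlier.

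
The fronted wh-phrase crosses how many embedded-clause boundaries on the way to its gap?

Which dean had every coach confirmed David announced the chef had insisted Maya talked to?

"which dean" is extracted from the PP object of "talked".
Boundaries crossed, outermost first: [Ø], [Ø], [Ø] — 3 in total.

3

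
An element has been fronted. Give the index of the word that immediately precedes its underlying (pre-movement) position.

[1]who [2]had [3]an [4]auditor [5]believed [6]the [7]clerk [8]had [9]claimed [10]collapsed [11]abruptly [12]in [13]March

The displaced element is "who" (word 1).
It is linked across 2 clause boundaries (Ø → Ø).
It functions as the subject of "collapsed", so the gap sits immediately after word 9 ("claimed").
Base order: An auditor had believed the clerk had claimed that who collapsed abruptly in March.

9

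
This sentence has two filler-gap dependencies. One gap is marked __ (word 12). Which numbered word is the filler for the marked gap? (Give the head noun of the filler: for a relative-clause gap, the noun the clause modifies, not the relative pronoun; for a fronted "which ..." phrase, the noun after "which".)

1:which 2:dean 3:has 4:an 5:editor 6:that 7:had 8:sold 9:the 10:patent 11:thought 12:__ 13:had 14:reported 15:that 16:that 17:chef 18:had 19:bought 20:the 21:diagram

The marked gap is the subject of "reported".
Its filler is the fronted wh-phrase "which dean", at word 2.
(The other dependency links word 5 to a gap after word 6.)

2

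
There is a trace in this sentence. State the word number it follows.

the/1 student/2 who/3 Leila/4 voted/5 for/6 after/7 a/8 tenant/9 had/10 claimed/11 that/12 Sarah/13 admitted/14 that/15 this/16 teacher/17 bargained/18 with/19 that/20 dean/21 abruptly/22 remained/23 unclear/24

6

The displaced element is "the student" (word 2).
It functions as the object of the preposition "for" of "voted", so the gap sits immediately after word 6 ("for").
Base order: Leila voted for the student after a tenant had claimed that Sarah admitted that this teacher bargained with that dean abruptly.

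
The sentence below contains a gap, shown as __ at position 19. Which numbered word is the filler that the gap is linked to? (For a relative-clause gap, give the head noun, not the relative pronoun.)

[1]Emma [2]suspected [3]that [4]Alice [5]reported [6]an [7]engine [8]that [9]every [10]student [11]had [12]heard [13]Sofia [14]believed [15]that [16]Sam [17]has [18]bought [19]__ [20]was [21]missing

The gap at 19 is the object of "bought", inside a relative clause.
The relative pronoun is "that" (word 8); it is bound by the head noun immediately before it.
Its filler is the head noun "engine", at word 7.

7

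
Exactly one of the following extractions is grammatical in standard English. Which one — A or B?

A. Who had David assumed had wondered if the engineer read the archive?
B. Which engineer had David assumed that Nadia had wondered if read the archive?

In B, the wh-phrase is extracted from inside a wh-island (introduced by "if"), which blocks movement.
In A, the extraction path crosses only that-complement boundaries, which are transparent.
So A is grammatical.

A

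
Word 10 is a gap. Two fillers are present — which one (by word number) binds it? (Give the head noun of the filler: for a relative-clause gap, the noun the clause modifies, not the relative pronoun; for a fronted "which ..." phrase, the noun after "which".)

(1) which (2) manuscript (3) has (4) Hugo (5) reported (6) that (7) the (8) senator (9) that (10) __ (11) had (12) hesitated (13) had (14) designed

8

The marked gap is inside the relative clause, the subject of "hesitated".
Its filler is the head noun "senator" (via "that"), at word 8.
(The other dependency links word 2 to a gap after word 14.)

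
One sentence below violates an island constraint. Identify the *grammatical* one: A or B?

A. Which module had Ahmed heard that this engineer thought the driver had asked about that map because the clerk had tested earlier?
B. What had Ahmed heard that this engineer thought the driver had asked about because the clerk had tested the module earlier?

B

In A, the wh-phrase is extracted from inside an adjunct island (introduced by "because"), which blocks movement.
In B, the extraction path crosses only that-complement boundaries, which are transparent.
So B is grammatical.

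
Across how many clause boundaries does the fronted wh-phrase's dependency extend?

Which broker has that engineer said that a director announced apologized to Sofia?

"which broker" is extracted from the subject of "apologized".
Boundaries crossed, outermost first: [that], [Ø] — 2 in total.

2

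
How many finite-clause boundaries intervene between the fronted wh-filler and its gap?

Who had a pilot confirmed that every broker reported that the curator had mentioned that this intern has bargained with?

3

"who" is extracted from the PP object of "bargained".
Boundaries crossed, outermost first: [that], [that], [that] — 3 in total.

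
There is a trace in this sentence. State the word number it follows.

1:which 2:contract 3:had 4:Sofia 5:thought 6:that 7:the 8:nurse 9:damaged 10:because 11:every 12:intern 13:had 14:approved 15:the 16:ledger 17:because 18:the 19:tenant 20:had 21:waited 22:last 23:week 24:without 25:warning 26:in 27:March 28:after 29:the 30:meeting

9

The displaced element is "which contract" (word 2).
It is linked across 1 clause boundary (that).
It functions as the direct object of "damaged", so the gap sits immediately after word 9 ("damaged").
Base order: Sofia had thought that the nurse damaged which contract because every intern had approved the ledger because the tenant had waited last week without warning in March after the meeting.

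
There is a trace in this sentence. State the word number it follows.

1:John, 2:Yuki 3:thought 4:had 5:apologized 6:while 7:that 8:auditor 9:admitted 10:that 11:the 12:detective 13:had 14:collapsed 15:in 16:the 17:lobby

3

The displaced element is "John" (word 1).
It is linked across 1 clause boundary (Ø).
It functions as the subject of "apologized", so the gap sits immediately after word 3 ("thought").
Base order: Yuki thought that John had apologized while that auditor admitted that the detective had collapsed in the lobby.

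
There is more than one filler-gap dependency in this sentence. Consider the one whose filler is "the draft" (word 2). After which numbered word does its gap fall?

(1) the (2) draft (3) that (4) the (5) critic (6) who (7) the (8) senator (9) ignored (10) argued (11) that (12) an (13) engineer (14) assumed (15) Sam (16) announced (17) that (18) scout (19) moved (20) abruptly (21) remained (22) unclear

19

The displaced element is "the draft" (word 2).
It is linked across 3 clause boundaries (that → Ø → Ø).
It functions as the direct object of "moved", so the gap sits immediately after word 19 ("moved").
Base order: The critic who the senator ignored argued that an engineer assumed Sam announced that scout moved the draft abruptly.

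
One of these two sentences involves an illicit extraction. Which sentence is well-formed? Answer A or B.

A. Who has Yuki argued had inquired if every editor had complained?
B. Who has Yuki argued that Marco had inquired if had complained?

A

In B, the wh-phrase is extracted from inside a wh-island (introduced by "if"), which blocks movement.
In A, the extraction path crosses only that-complement boundaries, which are transparent.
So A is grammatical.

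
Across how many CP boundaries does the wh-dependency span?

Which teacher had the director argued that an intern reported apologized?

"which teacher" is extracted from the subject of "apologized".
Boundaries crossed, outermost first: [that], [Ø] — 2 in total.

2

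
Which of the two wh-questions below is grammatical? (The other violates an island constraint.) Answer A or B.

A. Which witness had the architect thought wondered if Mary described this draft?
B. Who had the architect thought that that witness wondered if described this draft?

A

In B, the wh-phrase is extracted from inside a wh-island (introduced by "if"), which blocks movement.
In A, the extraction path crosses only that-complement boundaries, which are transparent.
So A is grammatical.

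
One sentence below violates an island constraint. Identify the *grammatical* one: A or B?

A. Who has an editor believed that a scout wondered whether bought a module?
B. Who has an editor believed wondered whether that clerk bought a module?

In A, the wh-phrase is extracted from inside a wh-island (introduced by "whether"), which blocks movement.
In B, the extraction path crosses only that-complement boundaries, which are transparent.
So B is grammatical.

B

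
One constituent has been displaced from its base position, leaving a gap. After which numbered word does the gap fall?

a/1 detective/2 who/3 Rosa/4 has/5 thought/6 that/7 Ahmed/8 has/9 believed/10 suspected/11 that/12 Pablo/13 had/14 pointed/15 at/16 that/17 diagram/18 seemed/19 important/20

10

The displaced element is "a detective" (word 2).
It is linked across 2 clause boundaries (that → Ø).
It functions as the subject of "suspected", so the gap sits immediately after word 10 ("believed").
Base order: Rosa has thought that Ahmed has believed that a detective suspected that Pablo had pointed at that diagram.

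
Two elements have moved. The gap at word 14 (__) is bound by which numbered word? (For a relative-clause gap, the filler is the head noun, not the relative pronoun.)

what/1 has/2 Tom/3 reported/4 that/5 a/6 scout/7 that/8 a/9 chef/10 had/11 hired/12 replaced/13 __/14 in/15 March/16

The marked gap is the direct object of "replaced".
Its filler is the fronted wh-phrase "what", at word 1.
(The other dependency links word 7 to a gap after word 12.)

1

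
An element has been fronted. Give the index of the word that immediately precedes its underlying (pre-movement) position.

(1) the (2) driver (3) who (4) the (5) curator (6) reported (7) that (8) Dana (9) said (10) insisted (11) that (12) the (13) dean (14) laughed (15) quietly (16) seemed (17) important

The displaced element is "the driver" (word 2).
It is linked across 2 clause boundaries (that → Ø).
It functions as the subject of "insisted", so the gap sits immediately after word 9 ("said").
Base order: The curator reported that Dana said that the driver insisted that the dean laughed quietly.

9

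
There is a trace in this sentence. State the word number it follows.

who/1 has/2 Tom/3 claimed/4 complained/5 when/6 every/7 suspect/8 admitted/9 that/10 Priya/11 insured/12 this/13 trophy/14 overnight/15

4

The displaced element is "who" (word 1).
It is linked across 1 clause boundary (Ø).
It functions as the subject of "complained", so the gap sits immediately after word 4 ("claimed").
Base order: Tom has claimed who complained when every suspect admitted that Priya insured this trophy overnight.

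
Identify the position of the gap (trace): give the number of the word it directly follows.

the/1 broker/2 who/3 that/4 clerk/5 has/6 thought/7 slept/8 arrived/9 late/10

7

The displaced element is "the broker" (word 2).
It is linked across 1 clause boundary (Ø).
It functions as the subject of "slept", so the gap sits immediately after word 7 ("thought").
Base order: That clerk has thought that the broker slept.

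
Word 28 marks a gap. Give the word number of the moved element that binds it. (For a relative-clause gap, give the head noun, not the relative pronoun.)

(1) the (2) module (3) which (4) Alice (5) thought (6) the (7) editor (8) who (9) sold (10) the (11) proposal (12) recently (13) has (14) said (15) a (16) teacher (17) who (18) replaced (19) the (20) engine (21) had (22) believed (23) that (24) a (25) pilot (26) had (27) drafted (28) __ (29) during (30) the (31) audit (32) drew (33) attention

2

The gap at 28 is the object of "drafted", inside a relative clause.
The relative pronoun is "which" (word 3); it is bound by the head noun immediately before it.
Its filler is the head noun "module", at word 2.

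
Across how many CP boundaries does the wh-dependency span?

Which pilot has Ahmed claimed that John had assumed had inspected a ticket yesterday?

2

"which pilot" is extracted from the subject of "inspected".
Boundaries crossed, outermost first: [that], [Ø] — 2 in total.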